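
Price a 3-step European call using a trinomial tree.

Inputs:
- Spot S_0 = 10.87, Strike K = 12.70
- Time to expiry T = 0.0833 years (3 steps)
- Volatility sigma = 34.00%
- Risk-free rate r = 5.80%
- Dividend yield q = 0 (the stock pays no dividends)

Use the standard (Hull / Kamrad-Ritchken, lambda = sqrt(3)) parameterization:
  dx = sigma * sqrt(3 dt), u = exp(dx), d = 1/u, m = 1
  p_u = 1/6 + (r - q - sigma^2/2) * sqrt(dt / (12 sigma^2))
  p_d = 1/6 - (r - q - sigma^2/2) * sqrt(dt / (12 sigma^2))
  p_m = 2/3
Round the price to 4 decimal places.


dt = T/N = 0.027767; dx = sigma*sqrt(3*dt) = 0.098130
u = exp(dx) = 1.103106; d = 1/u = 0.906531
p_u = 0.166695, p_m = 0.666667, p_d = 0.166638
Discount per step: exp(-r*dt) = 0.998391
Stock lattice S(k, j) with j the centered position index:
  k=0: S(0,+0) = 10.8700
  k=1: S(1,-1) = 9.8540; S(1,+0) = 10.8700; S(1,+1) = 11.9908
  k=2: S(2,-2) = 8.9330; S(2,-1) = 9.8540; S(2,+0) = 10.8700; S(2,+1) = 11.9908; S(2,+2) = 13.2271
  k=3: S(3,-3) = 8.0980; S(3,-2) = 8.9330; S(3,-1) = 9.8540; S(3,+0) = 10.8700; S(3,+1) = 11.9908; S(3,+2) = 13.2271; S(3,+3) = 14.5909
Terminal payoffs V(N, j) = max(S_T - K, 0):
  V(3,-3) = 0.000000; V(3,-2) = 0.000000; V(3,-1) = 0.000000; V(3,+0) = 0.000000; V(3,+1) = 0.000000; V(3,+2) = 0.527084; V(3,+3) = 1.890877
Backward induction: V(k, j) = exp(-r*dt) * [p_u * V(k+1, j+1) + p_m * V(k+1, j) + p_d * V(k+1, j-1)]
  V(2,-2) = exp(-r*dt) * [p_u*0.000000 + p_m*0.000000 + p_d*0.000000] = 0.000000
  V(2,-1) = exp(-r*dt) * [p_u*0.000000 + p_m*0.000000 + p_d*0.000000] = 0.000000
  V(2,+0) = exp(-r*dt) * [p_u*0.000000 + p_m*0.000000 + p_d*0.000000] = 0.000000
  V(2,+1) = exp(-r*dt) * [p_u*0.527084 + p_m*0.000000 + p_d*0.000000] = 0.087721
  V(2,+2) = exp(-r*dt) * [p_u*1.890877 + p_m*0.527084 + p_d*0.000000] = 0.665516
  V(1,-1) = exp(-r*dt) * [p_u*0.000000 + p_m*0.000000 + p_d*0.000000] = 0.000000
  V(1,+0) = exp(-r*dt) * [p_u*0.087721 + p_m*0.000000 + p_d*0.000000] = 0.014599
  V(1,+1) = exp(-r*dt) * [p_u*0.665516 + p_m*0.087721 + p_d*0.000000] = 0.169146
  V(0,+0) = exp(-r*dt) * [p_u*0.169146 + p_m*0.014599 + p_d*0.000000] = 0.037867

Answer: Price = V(0,0) = 0.0379


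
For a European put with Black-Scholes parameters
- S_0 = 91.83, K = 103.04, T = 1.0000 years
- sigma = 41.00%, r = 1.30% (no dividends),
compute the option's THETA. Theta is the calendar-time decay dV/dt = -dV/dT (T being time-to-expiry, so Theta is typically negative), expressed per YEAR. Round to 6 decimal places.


Answer: Theta = -6.610097

Derivation:
d1 = -0.0442151725; d2 = -0.4542151725
phi(d1) = 0.3985525085; exp(-qT) = 1.0000000000; exp(-rT) = 0.9870841350
Theta = -S*exp(-qT)*phi(d1)*sigma/(2*sqrt(T)) + r*K*exp(-rT)*N(-d2) - q*S*exp(-qT)*N(-d1)
N(-d1) = 0.5176335560; N(-d2) = 0.6751630182; sqrt(T) = 1.0000000000
Term 1 = -91.8300 * 1.0000000000 * 0.3985525085 * 0.4100 / (2 * 1.0000000000) = -7.5028107554
Term 2 = 0.0130 * 103.0400 * 0.9870841350 * 0.6751630182 = 0.8927133306
Term 3 = 0 (no dividend yield, q = 0)
Theta = -7.5028107554 + (0.8927133306) + (0.0000000000) = -6.610097


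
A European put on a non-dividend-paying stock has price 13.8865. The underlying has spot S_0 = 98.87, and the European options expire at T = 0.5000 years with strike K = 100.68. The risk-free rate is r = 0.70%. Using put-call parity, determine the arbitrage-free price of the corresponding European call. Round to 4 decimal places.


Answer: Call price = 12.4283

Derivation:
Put-call parity: C - P = S_0 * exp(-qT) - K * exp(-rT).
S_0 * exp(-qT) = 98.8700 * 1.00000000 = 98.87000000
K * exp(-rT) = 100.6800 * 0.99650612 = 100.32823595
C = P + S*exp(-qT) - K*exp(-rT)
C = 13.8865 + 98.87000000 - 100.32823595 = 12.4283


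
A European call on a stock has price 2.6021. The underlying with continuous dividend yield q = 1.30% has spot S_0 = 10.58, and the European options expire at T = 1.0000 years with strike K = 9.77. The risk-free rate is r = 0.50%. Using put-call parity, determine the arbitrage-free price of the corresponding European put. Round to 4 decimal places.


Put-call parity: C - P = S_0 * exp(-qT) - K * exp(-rT).
S_0 * exp(-qT) = 10.5800 * 0.98708414 = 10.44335015
K * exp(-rT) = 9.7700 * 0.99501248 = 9.72127192
P = C - S*exp(-qT) + K*exp(-rT)
P = 2.6021 - 10.44335015 + 9.72127192 = 1.8800

Answer: Put price = 1.8800


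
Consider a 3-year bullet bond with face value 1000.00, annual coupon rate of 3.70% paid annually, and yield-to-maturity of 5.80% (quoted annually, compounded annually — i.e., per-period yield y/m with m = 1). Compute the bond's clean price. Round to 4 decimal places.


Coupon per period c = face * coupon_rate / m = 37.000000
Periods per year m = 1; per-period yield y/m = 0.058000
Number of cashflows N = 3
Cashflows (t years, CF_t, discount factor 1/(1+y/m)^(m*t), PV):
  t = 1.0000: CF_t = 37.000000, DF = 0.945180, PV = 34.971645
  t = 2.0000: CF_t = 37.000000, DF = 0.893364, PV = 33.054485
  t = 3.0000: CF_t = 1037.000000, DF = 0.844390, PV = 875.632260
Price P = sum_t PV_t = 943.658389

Answer: Price = 943.6584


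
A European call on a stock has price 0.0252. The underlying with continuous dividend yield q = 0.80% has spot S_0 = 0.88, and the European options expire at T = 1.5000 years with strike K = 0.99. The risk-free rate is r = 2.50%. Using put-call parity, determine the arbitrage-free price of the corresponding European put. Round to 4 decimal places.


Answer: Put price = 0.1093

Derivation:
Put-call parity: C - P = S_0 * exp(-qT) - K * exp(-rT).
S_0 * exp(-qT) = 0.8800 * 0.98807171 = 0.86950311
K * exp(-rT) = 0.9900 * 0.96319442 = 0.95356247
P = C - S*exp(-qT) + K*exp(-rT)
P = 0.0252 - 0.86950311 + 0.95356247 = 0.1093


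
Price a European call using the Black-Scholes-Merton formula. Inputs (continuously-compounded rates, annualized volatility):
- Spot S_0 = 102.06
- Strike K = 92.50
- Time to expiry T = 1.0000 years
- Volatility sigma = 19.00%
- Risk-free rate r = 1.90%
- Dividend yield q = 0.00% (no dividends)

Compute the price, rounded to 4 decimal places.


d1 = (ln(S/K) + (r - q + 0.5*sigma^2) * T) / (sigma * sqrt(T)) = 0.71264332
d2 = d1 - sigma * sqrt(T) = 0.52264332
exp(-rT) = 0.98117936; exp(-qT) = 1.00000000
C = S_0 * exp(-qT) * N(d1) - K * exp(-rT) * N(d2)
N(d1) = 0.76196675; N(d2) = 0.69938876
C = 102.0600 * 1.00000000 * 0.76196675 - 92.5000 * 0.98117936 * 0.69938876 = 14.2904

Answer: Price = 14.2904


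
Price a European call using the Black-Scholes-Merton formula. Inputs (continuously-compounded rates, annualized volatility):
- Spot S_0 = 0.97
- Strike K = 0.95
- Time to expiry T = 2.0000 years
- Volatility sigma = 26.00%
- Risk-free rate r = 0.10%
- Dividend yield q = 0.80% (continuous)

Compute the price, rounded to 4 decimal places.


Answer: Price = 0.1420

Derivation:
d1 = (ln(S/K) + (r - q + 0.5*sigma^2) * T) / (sigma * sqrt(T)) = 0.20243403
d2 = d1 - sigma * sqrt(T) = -0.16526150
exp(-rT) = 0.99800200; exp(-qT) = 0.98412732
C = S_0 * exp(-qT) * N(d1) - K * exp(-rT) * N(d2)
N(d1) = 0.58021129; N(d2) = 0.43436908
C = 0.9700 * 0.98412732 * 0.58021129 - 0.9500 * 0.99800200 * 0.43436908 = 0.1420


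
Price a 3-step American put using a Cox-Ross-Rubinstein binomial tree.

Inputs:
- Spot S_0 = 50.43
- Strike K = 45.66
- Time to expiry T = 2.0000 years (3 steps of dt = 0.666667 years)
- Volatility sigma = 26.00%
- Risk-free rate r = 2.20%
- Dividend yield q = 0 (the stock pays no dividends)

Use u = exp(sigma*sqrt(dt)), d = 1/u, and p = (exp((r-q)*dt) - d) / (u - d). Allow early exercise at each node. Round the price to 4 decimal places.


Answer: Price = V(0,0) = 4.5150

Derivation:
dt = T/N = 0.666667
u = exp(sigma*sqrt(dt)) = 1.236505; d = 1/u = 0.808731
p = (exp((r-q)*dt) - d) / (u - d) = 0.481665
Discount per step: exp(-r*dt) = 0.985440
Stock lattice S(k, i) with i counting down-moves:
  k=0: S(0,0) = 50.4300
  k=1: S(1,0) = 62.3570; S(1,1) = 40.7843
  k=2: S(2,0) = 77.1047; S(2,1) = 50.4300; S(2,2) = 32.9835
  k=3: S(3,0) = 95.3404; S(3,1) = 62.3570; S(3,2) = 40.7843; S(3,3) = 26.6748
Terminal payoffs V(N, i) = max(K - S_T, 0):
  V(3,0) = 0.000000; V(3,1) = 0.000000; V(3,2) = 4.875703; V(3,3) = 18.985211
Backward induction: V(k, i) = exp(-r*dt) * [p * V(k+1, i) + (1-p) * V(k+1, i+1)]; then take max(V_cont, immediate exercise) for American.
  V(2,0) = exp(-r*dt) * [p*0.000000 + (1-p)*0.000000] = 0.000000; exercise = 0.000000; V(2,0) = max -> 0.000000
  V(2,1) = exp(-r*dt) * [p*0.000000 + (1-p)*4.875703] = 2.490453; exercise = 0.000000; V(2,1) = max -> 2.490453
  V(2,2) = exp(-r*dt) * [p*4.875703 + (1-p)*18.985211] = 12.011688; exercise = 12.676481; V(2,2) = max -> 12.676481
  V(1,0) = exp(-r*dt) * [p*0.000000 + (1-p)*2.490453] = 1.272095; exercise = 0.000000; V(1,0) = max -> 1.272095
  V(1,1) = exp(-r*dt) * [p*2.490453 + (1-p)*12.676481] = 7.657098; exercise = 4.875703; V(1,1) = max -> 7.657098
  V(0,0) = exp(-r*dt) * [p*1.272095 + (1-p)*7.657098] = 4.514959; exercise = 0.000000; V(0,0) = max -> 4.514959


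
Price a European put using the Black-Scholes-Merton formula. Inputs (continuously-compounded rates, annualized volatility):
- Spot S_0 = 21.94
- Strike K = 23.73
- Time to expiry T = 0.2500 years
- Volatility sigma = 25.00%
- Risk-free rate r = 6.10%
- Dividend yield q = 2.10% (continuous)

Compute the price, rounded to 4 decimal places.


d1 = (ln(S/K) + (r - q + 0.5*sigma^2) * T) / (sigma * sqrt(T)) = -0.48492892
d2 = d1 - sigma * sqrt(T) = -0.60992892
exp(-rT) = 0.98486569; exp(-qT) = 0.99476376
P = K * exp(-rT) * N(-d2) - S_0 * exp(-qT) * N(-d1)
N(-d1) = 0.68613662; N(-d2) = 0.72904555
P = 23.7300 * 0.98486569 * 0.72904555 - 21.9400 * 0.99476376 * 0.68613662 = 2.0634

Answer: Price = 2.0634


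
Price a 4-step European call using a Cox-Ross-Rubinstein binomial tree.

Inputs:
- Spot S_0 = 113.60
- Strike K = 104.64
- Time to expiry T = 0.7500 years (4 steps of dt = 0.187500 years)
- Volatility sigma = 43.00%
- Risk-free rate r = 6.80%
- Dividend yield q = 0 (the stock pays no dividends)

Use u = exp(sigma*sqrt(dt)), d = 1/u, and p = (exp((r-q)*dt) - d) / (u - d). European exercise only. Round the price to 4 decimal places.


dt = T/N = 0.187500
u = exp(sigma*sqrt(dt)) = 1.204658; d = 1/u = 0.830111
p = (exp((r-q)*dt) - d) / (u - d) = 0.487844
Discount per step: exp(-r*dt) = 0.987331
Stock lattice S(k, i) with i counting down-moves:
  k=0: S(0,0) = 113.6000
  k=1: S(1,0) = 136.8491; S(1,1) = 94.3006
  k=2: S(2,0) = 164.8563; S(2,1) = 113.6000; S(2,2) = 78.2800
  k=3: S(3,0) = 198.5955; S(3,1) = 136.8491; S(3,2) = 94.3006; S(3,3) = 64.9811
  k=4: S(4,0) = 239.2396; S(4,1) = 164.8563; S(4,2) = 113.6000; S(4,3) = 78.2800; S(4,4) = 53.9416
Terminal payoffs V(N, i) = max(S_T - K, 0):
  V(4,0) = 134.599551; V(4,1) = 60.216340; V(4,2) = 8.960000; V(4,3) = 0.000000; V(4,4) = 0.000000
Backward induction: V(k, i) = exp(-r*dt) * [p * V(k+1, i) + (1-p) * V(k+1, i+1)].
  V(3,0) = exp(-r*dt) * [p*134.599551 + (1-p)*60.216340] = 95.281151
  V(3,1) = exp(-r*dt) * [p*60.216340 + (1-p)*8.960000] = 33.534806
  V(3,2) = exp(-r*dt) * [p*8.960000 + (1-p)*0.000000] = 4.315707
  V(3,3) = exp(-r*dt) * [p*0.000000 + (1-p)*0.000000] = 0.000000
  V(2,0) = exp(-r*dt) * [p*95.281151 + (1-p)*33.534806] = 62.850927
  V(2,1) = exp(-r*dt) * [p*33.534806 + (1-p)*4.315707] = 18.334811
  V(2,2) = exp(-r*dt) * [p*4.315707 + (1-p)*0.000000] = 2.078720
  V(1,0) = exp(-r*dt) * [p*62.850927 + (1-p)*18.334811] = 39.544325
  V(1,1) = exp(-r*dt) * [p*18.334811 + (1-p)*2.078720] = 9.882354
  V(0,0) = exp(-r*dt) * [p*39.544325 + (1-p)*9.882354] = 24.044250

Answer: Price = V(0,0) = 24.0442


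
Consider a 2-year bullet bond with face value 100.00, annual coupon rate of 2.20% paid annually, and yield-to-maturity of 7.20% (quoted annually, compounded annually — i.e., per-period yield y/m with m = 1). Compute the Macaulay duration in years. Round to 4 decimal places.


Coupon per period c = face * coupon_rate / m = 2.200000
Periods per year m = 1; per-period yield y/m = 0.072000
Number of cashflows N = 2
Cashflows (t years, CF_t, discount factor 1/(1+y/m)^(m*t), PV):
  t = 1.0000: CF_t = 2.200000, DF = 0.932836, PV = 2.052239
  t = 2.0000: CF_t = 102.200000, DF = 0.870183, PV = 88.932669
Price P = sum_t PV_t = 90.984908
Macaulay numerator sum_t t * PV_t:
  t * PV_t at t = 1.0000: 2.052239
  t * PV_t at t = 2.0000: 177.865337
Macaulay duration D = (sum_t t * PV_t) / P = 179.917576 / 90.984908 = 1.977444

Answer: Macaulay duration = 1.9774 years


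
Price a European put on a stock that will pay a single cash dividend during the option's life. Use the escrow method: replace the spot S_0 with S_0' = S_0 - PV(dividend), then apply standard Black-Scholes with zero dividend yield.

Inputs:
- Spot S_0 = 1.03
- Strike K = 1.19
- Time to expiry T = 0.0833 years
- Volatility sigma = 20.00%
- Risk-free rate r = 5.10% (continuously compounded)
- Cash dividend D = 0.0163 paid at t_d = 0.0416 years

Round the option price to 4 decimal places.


Answer: Price = 0.1713

Derivation:
PV(D) = D * exp(-r * t_d) = 0.0163 * 0.99788065 = 0.01626545
S_0' = S_0 - PV(D) = 1.0300 - 0.01626545 = 1.01373455
d1 = (ln(S_0'/K) + (r + sigma^2/2)*T) / (sigma*sqrt(T)) = -2.67478553
d2 = d1 - sigma*sqrt(T) = -2.73250901
exp(-rT) = 0.99576071
N(-d1) = 0.99626115; N(-d2) = 0.99685730
P = K * exp(-rT) * N(-d2) - S_0' * N(-d1) = 1.1900 * 0.99576071 * 0.99685730 - 1.01373455 * 0.99626115 = 0.1713


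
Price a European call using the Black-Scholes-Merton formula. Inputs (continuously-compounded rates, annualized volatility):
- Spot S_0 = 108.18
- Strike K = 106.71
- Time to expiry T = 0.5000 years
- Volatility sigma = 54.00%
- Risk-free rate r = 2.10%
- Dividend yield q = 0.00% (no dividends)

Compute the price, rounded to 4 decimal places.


Answer: Price = 17.5083

Derivation:
d1 = (ln(S/K) + (r - q + 0.5*sigma^2) * T) / (sigma * sqrt(T)) = 0.25424845
d2 = d1 - sigma * sqrt(T) = -0.12758922
exp(-rT) = 0.98955493; exp(-qT) = 1.00000000
C = S_0 * exp(-qT) * N(d1) - K * exp(-rT) * N(d2)
N(d1) = 0.60034819; N(d2) = 0.44923703
C = 108.1800 * 1.00000000 * 0.60034819 - 106.7100 * 0.98955493 * 0.44923703 = 17.5083


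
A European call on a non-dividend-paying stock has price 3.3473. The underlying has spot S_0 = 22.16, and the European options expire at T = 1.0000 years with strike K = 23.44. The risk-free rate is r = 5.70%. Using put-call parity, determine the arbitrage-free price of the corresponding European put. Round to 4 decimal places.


Put-call parity: C - P = S_0 * exp(-qT) - K * exp(-rT).
S_0 * exp(-qT) = 22.1600 * 1.00000000 = 22.16000000
K * exp(-rT) = 23.4400 * 0.94459407 = 22.14128499
P = C - S*exp(-qT) + K*exp(-rT)
P = 3.3473 - 22.16000000 + 22.14128499 = 3.3286

Answer: Put price = 3.3286


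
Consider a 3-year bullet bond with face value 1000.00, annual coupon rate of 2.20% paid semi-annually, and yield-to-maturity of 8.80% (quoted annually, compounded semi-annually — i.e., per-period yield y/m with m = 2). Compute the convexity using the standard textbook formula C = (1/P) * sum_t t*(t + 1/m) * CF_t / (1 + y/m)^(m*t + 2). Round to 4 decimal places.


Answer: Convexity = 9.2505

Derivation:
Coupon per period c = face * coupon_rate / m = 11.000000
Periods per year m = 2; per-period yield y/m = 0.044000
Number of cashflows N = 6
Cashflows (t years, CF_t, discount factor 1/(1+y/m)^(m*t), PV):
  t = 0.5000: CF_t = 11.000000, DF = 0.957854, PV = 10.536398
  t = 1.0000: CF_t = 11.000000, DF = 0.917485, PV = 10.092336
  t = 1.5000: CF_t = 11.000000, DF = 0.878817, PV = 9.666988
  t = 2.0000: CF_t = 11.000000, DF = 0.841779, PV = 9.259567
  t = 2.5000: CF_t = 11.000000, DF = 0.806302, PV = 8.869317
  t = 3.0000: CF_t = 1011.000000, DF = 0.772320, PV = 780.815028
Price P = sum_t PV_t = 829.239635
Convexity numerator sum_t t*(t + 1/m) * CF_t / (1+y/m)^(m*t + 2):
  t = 0.5000: term = 4.833494
  t = 1.0000: term = 13.889351
  t = 1.5000: term = 26.607952
  t = 2.0000: term = 42.477573
  t = 2.5000: term = 61.030996
  t = 3.0000: term = 7522.054320
Convexity = (1/P) * sum = 7670.893686 / 829.239635 = 9.250515


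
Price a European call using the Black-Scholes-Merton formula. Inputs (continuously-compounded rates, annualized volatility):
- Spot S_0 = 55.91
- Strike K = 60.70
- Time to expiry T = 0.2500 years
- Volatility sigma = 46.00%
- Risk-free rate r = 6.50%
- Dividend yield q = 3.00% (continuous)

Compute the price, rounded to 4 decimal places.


d1 = (ln(S/K) + (r - q + 0.5*sigma^2) * T) / (sigma * sqrt(T)) = -0.20434975
d2 = d1 - sigma * sqrt(T) = -0.43434975
exp(-rT) = 0.98388132; exp(-qT) = 0.99252805
C = S_0 * exp(-qT) * N(d1) - K * exp(-rT) * N(d2)
N(d1) = 0.41904010; N(d2) = 0.33201724
C = 55.9100 * 0.99252805 * 0.41904010 - 60.7000 * 0.98388132 * 0.33201724 = 3.4249

Answer: Price = 3.4249


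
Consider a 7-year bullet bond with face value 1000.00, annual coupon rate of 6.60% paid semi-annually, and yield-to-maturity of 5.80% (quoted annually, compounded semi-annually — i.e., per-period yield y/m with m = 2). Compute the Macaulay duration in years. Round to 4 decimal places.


Answer: Macaulay duration = 5.7501 years

Derivation:
Coupon per period c = face * coupon_rate / m = 33.000000
Periods per year m = 2; per-period yield y/m = 0.029000
Number of cashflows N = 14
Cashflows (t years, CF_t, discount factor 1/(1+y/m)^(m*t), PV):
  t = 0.5000: CF_t = 33.000000, DF = 0.971817, PV = 32.069971
  t = 1.0000: CF_t = 33.000000, DF = 0.944429, PV = 31.166152
  t = 1.5000: CF_t = 33.000000, DF = 0.917812, PV = 30.287806
  t = 2.0000: CF_t = 33.000000, DF = 0.891946, PV = 29.434214
  t = 2.5000: CF_t = 33.000000, DF = 0.866808, PV = 28.604678
  t = 3.0000: CF_t = 33.000000, DF = 0.842379, PV = 27.798521
  t = 3.5000: CF_t = 33.000000, DF = 0.818639, PV = 27.015084
  t = 4.0000: CF_t = 33.000000, DF = 0.795567, PV = 26.253726
  t = 4.5000: CF_t = 33.000000, DF = 0.773146, PV = 25.513825
  t = 5.0000: CF_t = 33.000000, DF = 0.751357, PV = 24.794776
  t = 5.5000: CF_t = 33.000000, DF = 0.730182, PV = 24.095992
  t = 6.0000: CF_t = 33.000000, DF = 0.709603, PV = 23.416902
  t = 6.5000: CF_t = 33.000000, DF = 0.689605, PV = 22.756951
  t = 7.0000: CF_t = 1033.000000, DF = 0.670170, PV = 692.285244
Price P = sum_t PV_t = 1045.493842
Macaulay numerator sum_t t * PV_t:
  t * PV_t at t = 0.5000: 16.034985
  t * PV_t at t = 1.0000: 31.166152
  t * PV_t at t = 1.5000: 45.431709
  t * PV_t at t = 2.0000: 58.868428
  t * PV_t at t = 2.5000: 71.511695
  t * PV_t at t = 3.0000: 83.395563
  t * PV_t at t = 3.5000: 94.552793
  t * PV_t at t = 4.0000: 105.014902
  t * PV_t at t = 4.5000: 114.812211
  t * PV_t at t = 5.0000: 123.973881
  t * PV_t at t = 5.5000: 132.527958
  t * PV_t at t = 6.0000: 140.501413
  t * PV_t at t = 6.5000: 147.920179
  t * PV_t at t = 7.0000: 4845.996709
Macaulay duration D = (sum_t t * PV_t) / P = 6011.708580 / 1045.493842 = 5.750114


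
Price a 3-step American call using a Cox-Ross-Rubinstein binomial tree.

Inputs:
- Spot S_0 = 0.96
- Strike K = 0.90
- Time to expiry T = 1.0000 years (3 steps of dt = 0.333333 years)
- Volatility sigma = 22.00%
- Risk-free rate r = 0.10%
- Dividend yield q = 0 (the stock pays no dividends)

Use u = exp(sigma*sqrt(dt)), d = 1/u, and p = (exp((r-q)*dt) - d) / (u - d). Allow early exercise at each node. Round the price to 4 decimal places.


Answer: Price = V(0,0) = 0.1189

Derivation:
dt = T/N = 0.333333
u = exp(sigma*sqrt(dt)) = 1.135436; d = 1/u = 0.880719
p = (exp((r-q)*dt) - d) / (u - d) = 0.469597
Discount per step: exp(-r*dt) = 0.999667
Stock lattice S(k, i) with i counting down-moves:
  k=0: S(0,0) = 0.9600
  k=1: S(1,0) = 1.0900; S(1,1) = 0.8455
  k=2: S(2,0) = 1.2376; S(2,1) = 0.9600; S(2,2) = 0.7446
  k=3: S(3,0) = 1.4053; S(3,1) = 1.0900; S(3,2) = 0.8455; S(3,3) = 0.6558
Terminal payoffs V(N, i) = max(S_T - K, 0):
  V(3,0) = 0.505270; V(3,1) = 0.190019; V(3,2) = 0.000000; V(3,3) = 0.000000
Backward induction: V(k, i) = exp(-r*dt) * [p * V(k+1, i) + (1-p) * V(k+1, i+1)]; then take max(V_cont, immediate exercise) for American.
  V(2,0) = exp(-r*dt) * [p*0.505270 + (1-p)*0.190019] = 0.337947; exercise = 0.337647; V(2,0) = max -> 0.337947
  V(2,1) = exp(-r*dt) * [p*0.190019 + (1-p)*0.000000] = 0.089203; exercise = 0.060000; V(2,1) = max -> 0.089203
  V(2,2) = exp(-r*dt) * [p*0.000000 + (1-p)*0.000000] = 0.000000; exercise = 0.000000; V(2,2) = max -> 0.000000
  V(1,0) = exp(-r*dt) * [p*0.337947 + (1-p)*0.089203] = 0.205944; exercise = 0.190019; V(1,0) = max -> 0.205944
  V(1,1) = exp(-r*dt) * [p*0.089203 + (1-p)*0.000000] = 0.041875; exercise = 0.000000; V(1,1) = max -> 0.041875
  V(0,0) = exp(-r*dt) * [p*0.205944 + (1-p)*0.041875] = 0.118882; exercise = 0.060000; V(0,0) = max -> 0.118882


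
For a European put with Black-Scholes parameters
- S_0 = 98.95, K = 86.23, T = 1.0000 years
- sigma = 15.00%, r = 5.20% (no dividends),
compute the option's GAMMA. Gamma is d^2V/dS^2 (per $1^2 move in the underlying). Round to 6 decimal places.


Answer: Gamma = 0.010967

Derivation:
d1 = 1.3389768472; d2 = 1.1889768472
phi(d1) = 0.1627779899; exp(-qT) = 1.0000000000; exp(-rT) = 0.9493288668
Gamma = exp(-qT) * phi(d1) / (S * sigma * sqrt(T)) = 1.0000000000 * 0.1627779899 / (98.9500 * 0.1500 * 1.0000000000) = 0.010967


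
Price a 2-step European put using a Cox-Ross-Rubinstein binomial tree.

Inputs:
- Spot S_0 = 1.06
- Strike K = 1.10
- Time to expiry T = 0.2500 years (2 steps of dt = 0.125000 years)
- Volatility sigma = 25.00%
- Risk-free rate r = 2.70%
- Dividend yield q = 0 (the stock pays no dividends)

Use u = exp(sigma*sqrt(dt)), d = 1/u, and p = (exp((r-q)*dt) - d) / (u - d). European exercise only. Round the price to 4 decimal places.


dt = T/N = 0.125000
u = exp(sigma*sqrt(dt)) = 1.092412; d = 1/u = 0.915405
p = (exp((r-q)*dt) - d) / (u - d) = 0.497017
Discount per step: exp(-r*dt) = 0.996631
Stock lattice S(k, i) with i counting down-moves:
  k=0: S(0,0) = 1.0600
  k=1: S(1,0) = 1.1580; S(1,1) = 0.9703
  k=2: S(2,0) = 1.2650; S(2,1) = 1.0600; S(2,2) = 0.8882
Terminal payoffs V(N, i) = max(K - S_T, 0):
  V(2,0) = 0.000000; V(2,1) = 0.040000; V(2,2) = 0.211755
Backward induction: V(k, i) = exp(-r*dt) * [p * V(k+1, i) + (1-p) * V(k+1, i+1)].
  V(1,0) = exp(-r*dt) * [p*0.000000 + (1-p)*0.040000] = 0.020052
  V(1,1) = exp(-r*dt) * [p*0.040000 + (1-p)*0.211755] = 0.125964
  V(0,0) = exp(-r*dt) * [p*0.020052 + (1-p)*0.125964] = 0.073077

Answer: Price = V(0,0) = 0.0731


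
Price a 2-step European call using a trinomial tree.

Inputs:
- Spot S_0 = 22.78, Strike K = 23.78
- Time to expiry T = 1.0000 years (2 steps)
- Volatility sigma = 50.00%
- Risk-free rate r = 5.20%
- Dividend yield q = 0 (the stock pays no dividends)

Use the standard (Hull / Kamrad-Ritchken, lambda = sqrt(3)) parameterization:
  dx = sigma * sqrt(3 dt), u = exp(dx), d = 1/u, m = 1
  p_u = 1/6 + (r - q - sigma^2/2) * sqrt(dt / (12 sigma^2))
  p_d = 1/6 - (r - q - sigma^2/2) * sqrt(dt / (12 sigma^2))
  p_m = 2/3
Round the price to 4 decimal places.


Answer: Price = V(0,0) = 4.1165

Derivation:
dt = T/N = 0.500000; dx = sigma*sqrt(3*dt) = 0.612372
u = exp(dx) = 1.844803; d = 1/u = 0.542063
p_u = 0.136865, p_m = 0.666667, p_d = 0.196469
Discount per step: exp(-r*dt) = 0.974335
Stock lattice S(k, j) with j the centered position index:
  k=0: S(0,+0) = 22.7800
  k=1: S(1,-1) = 12.3482; S(1,+0) = 22.7800; S(1,+1) = 42.0246
  k=2: S(2,-2) = 6.6935; S(2,-1) = 12.3482; S(2,+0) = 22.7800; S(2,+1) = 42.0246; S(2,+2) = 77.5271
Terminal payoffs V(N, j) = max(S_T - K, 0):
  V(2,-2) = 0.000000; V(2,-1) = 0.000000; V(2,+0) = 0.000000; V(2,+1) = 18.244610; V(2,+2) = 53.747121
Backward induction: V(k, j) = exp(-r*dt) * [p_u * V(k+1, j+1) + p_m * V(k+1, j) + p_d * V(k+1, j-1)]
  V(1,-1) = exp(-r*dt) * [p_u*0.000000 + p_m*0.000000 + p_d*0.000000] = 0.000000
  V(1,+0) = exp(-r*dt) * [p_u*18.244610 + p_m*0.000000 + p_d*0.000000] = 2.432954
  V(1,+1) = exp(-r*dt) * [p_u*53.747121 + p_m*18.244610 + p_d*0.000000] = 19.018191
  V(0,+0) = exp(-r*dt) * [p_u*19.018191 + p_m*2.432954 + p_d*0.000000] = 4.116454


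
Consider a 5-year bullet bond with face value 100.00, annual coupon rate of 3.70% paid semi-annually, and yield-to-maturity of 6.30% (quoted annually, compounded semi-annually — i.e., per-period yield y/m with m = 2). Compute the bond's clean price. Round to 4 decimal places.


Coupon per period c = face * coupon_rate / m = 1.850000
Periods per year m = 2; per-period yield y/m = 0.031500
Number of cashflows N = 10
Cashflows (t years, CF_t, discount factor 1/(1+y/m)^(m*t), PV):
  t = 0.5000: CF_t = 1.850000, DF = 0.969462, PV = 1.793505
  t = 1.0000: CF_t = 1.850000, DF = 0.939856, PV = 1.738734
  t = 1.5000: CF_t = 1.850000, DF = 0.911155, PV = 1.685637
  t = 2.0000: CF_t = 1.850000, DF = 0.883330, PV = 1.634161
  t = 2.5000: CF_t = 1.850000, DF = 0.856355, PV = 1.584257
  t = 3.0000: CF_t = 1.850000, DF = 0.830204, PV = 1.535877
  t = 3.5000: CF_t = 1.850000, DF = 0.804851, PV = 1.488974
  t = 4.0000: CF_t = 1.850000, DF = 0.780272, PV = 1.443504
  t = 4.5000: CF_t = 1.850000, DF = 0.756444, PV = 1.399422
  t = 5.0000: CF_t = 101.850000, DF = 0.733344, PV = 74.691075
Price P = sum_t PV_t = 88.995145

Answer: Price = 88.9951


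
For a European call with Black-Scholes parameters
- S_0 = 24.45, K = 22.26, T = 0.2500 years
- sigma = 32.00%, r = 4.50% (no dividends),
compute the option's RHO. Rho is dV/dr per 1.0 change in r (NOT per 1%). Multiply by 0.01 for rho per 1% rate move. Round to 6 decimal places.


Answer: Rho = 3.950776

Derivation:
d1 = 0.7368054380; d2 = 0.5768054380
phi(d1) = 0.3041057854; exp(-qT) = 1.0000000000; exp(-rT) = 0.9888130446
N(d2) = 0.7179645522
Rho = K*T*exp(-rT)*N(d2) = 22.2600 * 0.2500 * 0.9888130446 * 0.7179645522 = 3.950776


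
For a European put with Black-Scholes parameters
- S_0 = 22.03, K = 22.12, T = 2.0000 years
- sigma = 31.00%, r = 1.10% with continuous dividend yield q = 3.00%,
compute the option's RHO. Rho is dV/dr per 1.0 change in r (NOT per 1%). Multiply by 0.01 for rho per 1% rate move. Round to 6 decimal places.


d1 = 0.1232258659; d2 = -0.3151803384
phi(d1) = 0.3959248572; exp(-qT) = 0.9417645336; exp(-rT) = 0.9782402351
N(-d2) = 0.6236876335
Rho = -K*T*exp(-rT)*N(-d2) = -22.1200 * 2.0000 * 0.9782402351 * 0.6236876335 = -26.991547

Answer: Rho = -26.991547


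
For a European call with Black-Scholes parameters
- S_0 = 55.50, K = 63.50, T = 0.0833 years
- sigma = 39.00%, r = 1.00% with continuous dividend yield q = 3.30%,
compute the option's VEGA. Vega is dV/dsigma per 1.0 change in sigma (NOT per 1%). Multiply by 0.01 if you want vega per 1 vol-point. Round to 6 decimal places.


Answer: Vega = 3.263063

Derivation:
d1 = -1.1570443631; d2 = -1.2696051467
phi(d1) = 0.2042696463; exp(-qT) = 0.9972548748; exp(-rT) = 0.9991673468
Vega = S * exp(-qT) * phi(d1) * sqrt(T) = 55.5000 * 0.9972548748 * 0.2042696463 * 0.2886173938 = 3.263063


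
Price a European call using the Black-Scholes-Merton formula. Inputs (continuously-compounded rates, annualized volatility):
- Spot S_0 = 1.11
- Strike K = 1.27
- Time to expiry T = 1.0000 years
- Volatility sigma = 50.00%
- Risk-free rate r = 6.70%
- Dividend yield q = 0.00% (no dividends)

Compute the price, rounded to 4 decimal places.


Answer: Price = 0.1900

Derivation:
d1 = (ln(S/K) + (r - q + 0.5*sigma^2) * T) / (sigma * sqrt(T)) = 0.11468623
d2 = d1 - sigma * sqrt(T) = -0.38531377
exp(-rT) = 0.93519520; exp(-qT) = 1.00000000
C = S_0 * exp(-qT) * N(d1) - K * exp(-rT) * N(d2)
N(d1) = 0.54565309; N(d2) = 0.35000248
C = 1.1100 * 1.00000000 * 0.54565309 - 1.2700 * 0.93519520 * 0.35000248 = 0.1900


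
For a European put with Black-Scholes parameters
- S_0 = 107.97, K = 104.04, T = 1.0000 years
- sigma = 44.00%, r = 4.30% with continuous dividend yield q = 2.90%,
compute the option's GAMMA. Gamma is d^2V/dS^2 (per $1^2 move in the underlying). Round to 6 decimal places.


Answer: Gamma = 0.007710

Derivation:
d1 = 0.3360862959; d2 = -0.1039137041
phi(d1) = 0.3770356505; exp(-qT) = 0.9714164645; exp(-rT) = 0.9579113901
Gamma = exp(-qT) * phi(d1) / (S * sigma * sqrt(T)) = 0.9714164645 * 0.3770356505 / (107.9700 * 0.4400 * 1.0000000000) = 0.007710


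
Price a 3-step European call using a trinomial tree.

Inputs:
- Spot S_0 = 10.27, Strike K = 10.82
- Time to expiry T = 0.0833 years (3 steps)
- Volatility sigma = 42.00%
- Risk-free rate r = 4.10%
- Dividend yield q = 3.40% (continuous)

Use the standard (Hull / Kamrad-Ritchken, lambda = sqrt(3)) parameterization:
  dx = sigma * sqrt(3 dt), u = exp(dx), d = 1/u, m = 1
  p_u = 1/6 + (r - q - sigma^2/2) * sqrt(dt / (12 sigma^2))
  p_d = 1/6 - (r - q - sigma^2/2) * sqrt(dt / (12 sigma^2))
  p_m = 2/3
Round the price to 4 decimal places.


dt = T/N = 0.027767; dx = sigma*sqrt(3*dt) = 0.121219
u = exp(dx) = 1.128872; d = 1/u = 0.885840
p_u = 0.157367, p_m = 0.666667, p_d = 0.175967
Discount per step: exp(-r*dt) = 0.998862
Stock lattice S(k, j) with j the centered position index:
  k=0: S(0,+0) = 10.2700
  k=1: S(1,-1) = 9.0976; S(1,+0) = 10.2700; S(1,+1) = 11.5935
  k=2: S(2,-2) = 8.0590; S(2,-1) = 9.0976; S(2,+0) = 10.2700; S(2,+1) = 11.5935; S(2,+2) = 13.0876
  k=3: S(3,-3) = 7.1390; S(3,-2) = 8.0590; S(3,-1) = 9.0976; S(3,+0) = 10.2700; S(3,+1) = 11.5935; S(3,+2) = 13.0876; S(3,+3) = 14.7742
Terminal payoffs V(N, j) = max(S_T - K, 0):
  V(3,-3) = 0.000000; V(3,-2) = 0.000000; V(3,-1) = 0.000000; V(3,+0) = 0.000000; V(3,+1) = 0.773520; V(3,+2) = 2.267605; V(3,+3) = 3.954237
Backward induction: V(k, j) = exp(-r*dt) * [p_u * V(k+1, j+1) + p_m * V(k+1, j) + p_d * V(k+1, j-1)]
  V(2,-2) = exp(-r*dt) * [p_u*0.000000 + p_m*0.000000 + p_d*0.000000] = 0.000000
  V(2,-1) = exp(-r*dt) * [p_u*0.000000 + p_m*0.000000 + p_d*0.000000] = 0.000000
  V(2,+0) = exp(-r*dt) * [p_u*0.773520 + p_m*0.000000 + p_d*0.000000] = 0.121588
  V(2,+1) = exp(-r*dt) * [p_u*2.267605 + p_m*0.773520 + p_d*0.000000] = 0.871533
  V(2,+2) = exp(-r*dt) * [p_u*3.954237 + p_m*2.267605 + p_d*0.773520] = 2.267533
  V(1,-1) = exp(-r*dt) * [p_u*0.121588 + p_m*0.000000 + p_d*0.000000] = 0.019112
  V(1,+0) = exp(-r*dt) * [p_u*0.871533 + p_m*0.121588 + p_d*0.000000] = 0.217961
  V(1,+1) = exp(-r*dt) * [p_u*2.267533 + p_m*0.871533 + p_d*0.121588] = 0.958160
  V(0,+0) = exp(-r*dt) * [p_u*0.958160 + p_m*0.217961 + p_d*0.019112] = 0.299112

Answer: Price = V(0,0) = 0.2991


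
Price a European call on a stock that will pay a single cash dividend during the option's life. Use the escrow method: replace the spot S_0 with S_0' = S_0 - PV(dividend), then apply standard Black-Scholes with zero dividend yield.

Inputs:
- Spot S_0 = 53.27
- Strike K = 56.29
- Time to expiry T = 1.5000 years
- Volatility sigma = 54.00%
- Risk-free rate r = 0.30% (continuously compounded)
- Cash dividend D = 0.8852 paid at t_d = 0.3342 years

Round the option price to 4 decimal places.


Answer: Price = 12.2914

Derivation:
PV(D) = D * exp(-r * t_d) = 0.8852 * 0.99899790 = 0.88431294
S_0' = S_0 - PV(D) = 53.2700 - 0.88431294 = 52.38568706
d1 = (ln(S_0'/K) + (r + sigma^2/2)*T) / (sigma*sqrt(T)) = 0.22879520
d2 = d1 - sigma*sqrt(T) = -0.43256703
exp(-rT) = 0.99551011
N(d1) = 0.59048595; N(d2) = 0.33266467
C = S_0' * N(d1) - K * exp(-rT) * N(d2) = 52.38568706 * 0.59048595 - 56.2900 * 0.99551011 * 0.33266467 = 12.2914


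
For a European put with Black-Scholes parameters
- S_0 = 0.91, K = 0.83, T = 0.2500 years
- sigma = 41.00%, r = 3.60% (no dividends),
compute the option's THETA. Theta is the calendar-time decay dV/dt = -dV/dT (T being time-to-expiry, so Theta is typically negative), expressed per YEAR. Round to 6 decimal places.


Answer: Theta = -0.114368

Derivation:
d1 = 0.5952751157; d2 = 0.3902751157
phi(d1) = 0.3341668817; exp(-qT) = 1.0000000000; exp(-rT) = 0.9910403788
Theta = -S*exp(-qT)*phi(d1)*sigma/(2*sqrt(T)) + r*K*exp(-rT)*N(-d2) - q*S*exp(-qT)*N(-d1)
N(-d1) = 0.2758297934; N(-d2) = 0.3481665610; sqrt(T) = 0.5000000000
Term 1 = -0.9100 * 1.0000000000 * 0.3341668817 * 0.4100 / (2 * 0.5000000000) = -0.1246776636
Term 2 = 0.0360 * 0.8300 * 0.9910403788 * 0.3481665610 = 0.0103100080
Term 3 = 0 (no dividend yield, q = 0)
Theta = -0.1246776636 + (0.0103100080) + (0.0000000000) = -0.114368


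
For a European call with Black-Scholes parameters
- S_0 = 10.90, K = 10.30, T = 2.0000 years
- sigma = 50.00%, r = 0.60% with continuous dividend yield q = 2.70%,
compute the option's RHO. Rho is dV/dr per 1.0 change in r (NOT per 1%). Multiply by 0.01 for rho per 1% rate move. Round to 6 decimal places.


d1 = 0.3742276288; d2 = -0.3328791524
phi(d1) = 0.3719627023; exp(-qT) = 0.9474321065; exp(-rT) = 0.9880717129
N(d2) = 0.3696127534
Rho = K*T*exp(-rT)*N(d2) = 10.3000 * 2.0000 * 0.9880717129 * 0.3696127534 = 7.523200

Answer: Rho = 7.523200


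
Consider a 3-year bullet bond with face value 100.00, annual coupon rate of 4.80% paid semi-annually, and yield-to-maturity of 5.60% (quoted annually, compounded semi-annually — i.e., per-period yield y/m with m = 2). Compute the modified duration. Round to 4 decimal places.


Coupon per period c = face * coupon_rate / m = 2.400000
Periods per year m = 2; per-period yield y/m = 0.028000
Number of cashflows N = 6
Cashflows (t years, CF_t, discount factor 1/(1+y/m)^(m*t), PV):
  t = 0.5000: CF_t = 2.400000, DF = 0.972763, PV = 2.334630
  t = 1.0000: CF_t = 2.400000, DF = 0.946267, PV = 2.271041
  t = 1.5000: CF_t = 2.400000, DF = 0.920493, PV = 2.209184
  t = 2.0000: CF_t = 2.400000, DF = 0.895422, PV = 2.149012
  t = 2.5000: CF_t = 2.400000, DF = 0.871033, PV = 2.090478
  t = 3.0000: CF_t = 102.400000, DF = 0.847308, PV = 86.764340
Price P = sum_t PV_t = 97.818686
First compute Macaulay numerator sum_t t * PV_t:
  t * PV_t at t = 0.5000: 1.167315
  t * PV_t at t = 1.0000: 2.271041
  t * PV_t at t = 1.5000: 3.313776
  t * PV_t at t = 2.0000: 4.298023
  t * PV_t at t = 2.5000: 5.226196
  t * PV_t at t = 3.0000: 260.293021
Macaulay duration D = 276.569372 / 97.818686 = 2.827367
Modified duration = D / (1 + y/m) = 2.827367 / (1 + 0.028000) = 2.750357

Answer: Modified duration = 2.7504


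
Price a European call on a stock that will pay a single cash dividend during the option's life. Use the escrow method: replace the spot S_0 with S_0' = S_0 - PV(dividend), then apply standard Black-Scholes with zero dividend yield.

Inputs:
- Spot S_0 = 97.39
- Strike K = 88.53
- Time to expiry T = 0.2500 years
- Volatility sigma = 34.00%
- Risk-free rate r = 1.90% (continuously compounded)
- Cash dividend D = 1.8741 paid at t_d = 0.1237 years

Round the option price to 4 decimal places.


Answer: Price = 10.6109

Derivation:
PV(D) = D * exp(-r * t_d) = 1.8741 * 0.99765246 = 1.86970047
S_0' = S_0 - PV(D) = 97.3900 - 1.86970047 = 95.52029953
d1 = (ln(S_0'/K) + (r + sigma^2/2)*T) / (sigma*sqrt(T)) = 0.55998416
d2 = d1 - sigma*sqrt(T) = 0.38998416
exp(-rT) = 0.99526126
N(d1) = 0.71225488; N(d2) = 0.65172587
C = S_0' * N(d1) - K * exp(-rT) * N(d2) = 95.52029953 * 0.71225488 - 88.5300 * 0.99526126 * 0.65172587 = 10.6109


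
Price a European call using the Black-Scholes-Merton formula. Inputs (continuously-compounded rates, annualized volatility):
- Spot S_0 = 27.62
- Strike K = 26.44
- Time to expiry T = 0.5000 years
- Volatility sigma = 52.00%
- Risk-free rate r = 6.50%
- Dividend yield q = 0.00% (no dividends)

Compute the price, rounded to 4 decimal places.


d1 = (ln(S/K) + (r - q + 0.5*sigma^2) * T) / (sigma * sqrt(T)) = 0.39098146
d2 = d1 - sigma * sqrt(T) = 0.02328593
exp(-rT) = 0.96802245; exp(-qT) = 1.00000000
C = S_0 * exp(-qT) * N(d1) - K * exp(-rT) * N(d2)
N(d1) = 0.65209453; N(d2) = 0.50928890
C = 27.6200 * 1.00000000 * 0.65209453 - 26.4400 * 0.96802245 * 0.50928890 = 4.9758

Answer: Price = 4.9758


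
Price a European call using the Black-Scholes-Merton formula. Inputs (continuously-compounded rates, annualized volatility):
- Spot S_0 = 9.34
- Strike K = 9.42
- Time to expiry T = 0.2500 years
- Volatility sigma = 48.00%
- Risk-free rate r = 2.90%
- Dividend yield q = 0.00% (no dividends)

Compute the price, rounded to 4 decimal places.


d1 = (ln(S/K) + (r - q + 0.5*sigma^2) * T) / (sigma * sqrt(T)) = 0.11467152
d2 = d1 - sigma * sqrt(T) = -0.12532848
exp(-rT) = 0.99277622; exp(-qT) = 1.00000000
C = S_0 * exp(-qT) * N(d1) - K * exp(-rT) * N(d2)
N(d1) = 0.54564725; N(d2) = 0.45013175
C = 9.3400 * 1.00000000 * 0.54564725 - 9.4200 * 0.99277622 * 0.45013175 = 0.8867

Answer: Price = 0.8867


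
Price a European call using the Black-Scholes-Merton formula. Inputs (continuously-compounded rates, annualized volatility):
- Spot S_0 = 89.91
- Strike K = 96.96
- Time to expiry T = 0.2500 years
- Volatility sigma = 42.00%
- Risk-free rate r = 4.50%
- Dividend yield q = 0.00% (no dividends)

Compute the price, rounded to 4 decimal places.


Answer: Price = 5.1446

Derivation:
d1 = (ln(S/K) + (r - q + 0.5*sigma^2) * T) / (sigma * sqrt(T)) = -0.20090168
d2 = d1 - sigma * sqrt(T) = -0.41090168
exp(-rT) = 0.98881304; exp(-qT) = 1.00000000
C = S_0 * exp(-qT) * N(d1) - K * exp(-rT) * N(d2)
N(d1) = 0.42038773; N(d2) = 0.34057232
C = 89.9100 * 1.00000000 * 0.42038773 - 96.9600 * 0.98881304 * 0.34057232 = 5.1446


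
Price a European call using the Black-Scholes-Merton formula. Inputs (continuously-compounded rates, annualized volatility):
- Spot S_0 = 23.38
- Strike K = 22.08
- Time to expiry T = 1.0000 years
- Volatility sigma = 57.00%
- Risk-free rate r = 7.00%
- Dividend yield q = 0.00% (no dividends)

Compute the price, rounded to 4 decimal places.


Answer: Price = 6.4474

Derivation:
d1 = (ln(S/K) + (r - q + 0.5*sigma^2) * T) / (sigma * sqrt(T)) = 0.50817322
d2 = d1 - sigma * sqrt(T) = -0.06182678
exp(-rT) = 0.93239382; exp(-qT) = 1.00000000
C = S_0 * exp(-qT) * N(d1) - K * exp(-rT) * N(d2)
N(d1) = 0.69433406; N(d2) = 0.47535039
C = 23.3800 * 1.00000000 * 0.69433406 - 22.0800 * 0.93239382 * 0.47535039 = 6.4474


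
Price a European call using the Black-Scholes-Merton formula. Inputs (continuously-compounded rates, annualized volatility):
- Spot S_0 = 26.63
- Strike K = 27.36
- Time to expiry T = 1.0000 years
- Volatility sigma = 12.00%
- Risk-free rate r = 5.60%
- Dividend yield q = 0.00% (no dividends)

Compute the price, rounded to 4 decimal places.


d1 = (ln(S/K) + (r - q + 0.5*sigma^2) * T) / (sigma * sqrt(T)) = 0.30130256
d2 = d1 - sigma * sqrt(T) = 0.18130256
exp(-rT) = 0.94553914; exp(-qT) = 1.00000000
C = S_0 * exp(-qT) * N(d1) - K * exp(-rT) * N(d2)
N(d1) = 0.61840811; N(d2) = 0.57193495
C = 26.6300 * 1.00000000 * 0.61840811 - 27.3600 * 0.94553914 * 0.57193495 = 1.6723

Answer: Price = 1.6723


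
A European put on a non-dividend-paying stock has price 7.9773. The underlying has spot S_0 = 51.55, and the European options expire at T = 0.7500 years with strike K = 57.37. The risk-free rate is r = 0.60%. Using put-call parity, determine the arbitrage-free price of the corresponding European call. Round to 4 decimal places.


Answer: Call price = 2.4149

Derivation:
Put-call parity: C - P = S_0 * exp(-qT) - K * exp(-rT).
S_0 * exp(-qT) = 51.5500 * 1.00000000 = 51.55000000
K * exp(-rT) = 57.3700 * 0.99551011 = 57.11241500
C = P + S*exp(-qT) - K*exp(-rT)
C = 7.9773 + 51.55000000 - 57.11241500 = 2.4149


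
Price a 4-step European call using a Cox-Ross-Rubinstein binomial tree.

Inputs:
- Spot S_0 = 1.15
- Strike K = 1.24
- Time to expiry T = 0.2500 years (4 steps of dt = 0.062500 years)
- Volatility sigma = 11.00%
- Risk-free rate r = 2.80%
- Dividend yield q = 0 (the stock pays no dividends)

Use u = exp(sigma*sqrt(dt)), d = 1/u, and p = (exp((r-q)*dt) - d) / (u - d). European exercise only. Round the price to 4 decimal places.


dt = T/N = 0.062500
u = exp(sigma*sqrt(dt)) = 1.027882; d = 1/u = 0.972875
p = (exp((r-q)*dt) - d) / (u - d) = 0.524967
Discount per step: exp(-r*dt) = 0.998252
Stock lattice S(k, i) with i counting down-moves:
  k=0: S(0,0) = 1.1500
  k=1: S(1,0) = 1.1821; S(1,1) = 1.1188
  k=2: S(2,0) = 1.2150; S(2,1) = 1.1500; S(2,2) = 1.0885
  k=3: S(3,0) = 1.2489; S(3,1) = 1.1821; S(3,2) = 1.1188; S(3,3) = 1.0589
  k=4: S(4,0) = 1.2837; S(4,1) = 1.2150; S(4,2) = 1.1500; S(4,3) = 1.0885; S(4,4) = 1.0302
Terminal payoffs V(N, i) = max(S_T - K, 0):
  V(4,0) = 0.043720; V(4,1) = 0.000000; V(4,2) = 0.000000; V(4,3) = 0.000000; V(4,4) = 0.000000
Backward induction: V(k, i) = exp(-r*dt) * [p * V(k+1, i) + (1-p) * V(k+1, i+1)].
  V(3,0) = exp(-r*dt) * [p*0.043720 + (1-p)*0.000000] = 0.022911
  V(3,1) = exp(-r*dt) * [p*0.000000 + (1-p)*0.000000] = 0.000000
  V(3,2) = exp(-r*dt) * [p*0.000000 + (1-p)*0.000000] = 0.000000
  V(3,3) = exp(-r*dt) * [p*0.000000 + (1-p)*0.000000] = 0.000000
  V(2,0) = exp(-r*dt) * [p*0.022911 + (1-p)*0.000000] = 0.012007
  V(2,1) = exp(-r*dt) * [p*0.000000 + (1-p)*0.000000] = 0.000000
  V(2,2) = exp(-r*dt) * [p*0.000000 + (1-p)*0.000000] = 0.000000
  V(1,0) = exp(-r*dt) * [p*0.012007 + (1-p)*0.000000] = 0.006292
  V(1,1) = exp(-r*dt) * [p*0.000000 + (1-p)*0.000000] = 0.000000
  V(0,0) = exp(-r*dt) * [p*0.006292 + (1-p)*0.000000] = 0.003297

Answer: Price = V(0,0) = 0.0033
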